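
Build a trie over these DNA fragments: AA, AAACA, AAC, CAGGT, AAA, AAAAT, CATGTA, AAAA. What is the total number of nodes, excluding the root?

17

Trace insertions, counting only characters that open a new branch:
  "AA" → 2 new (A, A)
  "AAACA" → prefix "AA" already present; 3 new (A, C, A)
  "AAC" → prefix "AA" already present; 1 new (C)
  "CAGGT" → 5 new (C, A, G, G, T)
  "AAA" → prefix "AAA" already present; 0 new (none)
  "AAAAT" → prefix "AAA" already present; 2 new (A, T)
  "CATGTA" → prefix "CA" already present; 4 new (T, G, T, A)
  "AAAA" → prefix "AAAA" already present; 0 new (none)
Total nodes = 2 + 3 + 1 + 5 + 0 + 2 + 4 + 0 = 17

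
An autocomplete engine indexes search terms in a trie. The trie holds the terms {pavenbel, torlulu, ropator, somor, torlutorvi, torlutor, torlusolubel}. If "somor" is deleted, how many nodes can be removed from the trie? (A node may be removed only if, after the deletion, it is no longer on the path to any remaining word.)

5

Walk "somor" from the leaf back toward the root, removing each node that no remaining word uses.
No other word shares any prefix with "somor", so all 5 of its nodes go.
Nodes removed: 5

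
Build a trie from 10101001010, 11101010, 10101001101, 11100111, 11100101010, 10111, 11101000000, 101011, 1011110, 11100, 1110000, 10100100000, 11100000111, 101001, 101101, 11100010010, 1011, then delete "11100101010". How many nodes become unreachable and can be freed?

5

After clearing the end-marker at "11100101010", prune upward until reaching a node still needed by another word.
The suffix "01010" (5 nodes) is used only by "11100101010"; the node for "111001" still has the child "1", so pruning stops there.
Nodes removed: 5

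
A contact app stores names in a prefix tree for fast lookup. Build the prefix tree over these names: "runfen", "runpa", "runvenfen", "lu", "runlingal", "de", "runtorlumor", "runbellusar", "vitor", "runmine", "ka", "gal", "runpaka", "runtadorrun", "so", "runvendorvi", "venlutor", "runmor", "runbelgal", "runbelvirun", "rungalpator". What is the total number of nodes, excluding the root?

Trace insertions, counting only characters that open a new branch:
  "runfen" → 6 new (r, u, n, f, e, n)
  "runpa" → prefix "run" already present; 2 new (p, a)
  "runvenfen" → prefix "run" already present; 6 new (v, e, n, f, e, n)
  "lu" → 2 new (l, u)
  "runlingal" → prefix "run" already present; 6 new (l, i, n, g, a, l)
  "de" → 2 new (d, e)
  "runtorlumor" → prefix "run" already present; 8 new (t, o, r, l, u, m, o, r)
  "runbellusar" → prefix "run" already present; 8 new (b, e, l, l, u, s, a, r)
  "vitor" → 5 new (v, i, t, o, r)
  "runmine" → prefix "run" already present; 4 new (m, i, n, e)
  "ka" → 2 new (k, a)
  "gal" → 3 new (g, a, l)
  "runpaka" → prefix "runpa" already present; 2 new (k, a)
  "runtadorrun" → prefix "runt" already present; 7 new (a, d, o, r, r, u, n)
  "so" → 2 new (s, o)
  "runvendorvi" → prefix "runven" already present; 5 new (d, o, r, v, i)
  "venlutor" → prefix "v" already present; 7 new (e, n, l, u, t, o, r)
  "runmor" → prefix "runm" already present; 2 new (o, r)
  "runbelgal" → prefix "runbel" already present; 3 new (g, a, l)
  "runbelvirun" → prefix "runbel" already present; 5 new (v, i, r, u, n)
  "rungalpator" → prefix "run" already present; 8 new (g, a, l, p, a, t, o, r)
Total nodes = 6 + 2 + 6 + 2 + 6 + 2 + 8 + 8 + 5 + 4 + 2 + 3 + 2 + 7 + 2 + 5 + 7 + 2 + 3 + 5 + 8 = 95

95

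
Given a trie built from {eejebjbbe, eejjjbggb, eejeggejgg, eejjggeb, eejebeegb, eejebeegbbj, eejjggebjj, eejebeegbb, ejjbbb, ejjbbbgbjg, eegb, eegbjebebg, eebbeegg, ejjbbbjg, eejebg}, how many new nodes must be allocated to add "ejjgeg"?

Walking "ejjgeg" from the root, the first 3 characters ("ejj") follow existing edges; "g" is the first miss.
New nodes needed: |"ejjgeg"| − 3 = 6 − 3 = 3.

3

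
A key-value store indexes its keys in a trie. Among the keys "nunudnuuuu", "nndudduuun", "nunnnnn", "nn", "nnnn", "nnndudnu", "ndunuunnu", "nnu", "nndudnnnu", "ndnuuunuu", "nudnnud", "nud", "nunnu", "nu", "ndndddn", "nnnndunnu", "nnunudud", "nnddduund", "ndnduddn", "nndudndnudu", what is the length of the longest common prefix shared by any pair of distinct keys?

6

The deepest shared node is where two words last agree before diverging.
e.g. "nndudndnudu" and "nndudnnnu" share the prefix "nndudn" of length 6; no pair shares a longer one.
Longest shared-prefix length: 6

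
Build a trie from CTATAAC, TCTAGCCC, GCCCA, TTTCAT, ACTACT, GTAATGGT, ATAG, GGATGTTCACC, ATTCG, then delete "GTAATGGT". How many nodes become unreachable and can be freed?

7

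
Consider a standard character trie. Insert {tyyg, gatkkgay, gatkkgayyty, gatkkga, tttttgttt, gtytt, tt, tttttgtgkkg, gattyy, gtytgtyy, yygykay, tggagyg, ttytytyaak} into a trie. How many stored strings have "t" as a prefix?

6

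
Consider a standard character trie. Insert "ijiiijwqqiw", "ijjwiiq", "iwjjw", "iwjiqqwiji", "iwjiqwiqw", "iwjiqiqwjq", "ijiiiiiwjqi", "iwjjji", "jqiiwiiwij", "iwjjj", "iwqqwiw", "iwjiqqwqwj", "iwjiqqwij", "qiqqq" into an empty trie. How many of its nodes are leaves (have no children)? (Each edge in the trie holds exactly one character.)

12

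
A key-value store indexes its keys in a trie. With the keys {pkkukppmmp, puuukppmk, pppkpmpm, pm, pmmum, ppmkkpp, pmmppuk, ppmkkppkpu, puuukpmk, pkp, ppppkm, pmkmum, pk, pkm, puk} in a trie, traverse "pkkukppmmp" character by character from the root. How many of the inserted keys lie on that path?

2

Check each prefix of "pkkukppmmp" against the stored set — each match is an end-marker on the path.
Prefixes of the query that are stored words: "pk", "pkkukppmmp"
Count: 2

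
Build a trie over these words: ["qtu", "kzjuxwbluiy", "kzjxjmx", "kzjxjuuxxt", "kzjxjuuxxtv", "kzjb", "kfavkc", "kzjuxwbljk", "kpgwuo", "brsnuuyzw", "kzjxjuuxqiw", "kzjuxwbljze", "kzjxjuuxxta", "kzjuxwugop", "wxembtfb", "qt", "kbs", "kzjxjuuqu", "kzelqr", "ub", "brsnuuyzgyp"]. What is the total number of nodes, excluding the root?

77

Trace insertions, counting only characters that open a new branch:
  "qtu" → 3 new (q, t, u)
  "kzjuxwbluiy" → 11 new (k, z, j, u, x, w, b, l, u, i, y)
  "kzjxjmx" → prefix "kzj" already present; 4 new (x, j, m, x)
  "kzjxjuuxxt" → prefix "kzjxj" already present; 5 new (u, u, x, x, t)
  "kzjxjuuxxtv" → prefix "kzjxjuuxxt" already present; 1 new (v)
  "kzjb" → prefix "kzj" already present; 1 new (b)
  "kfavkc" → prefix "k" already present; 5 new (f, a, v, k, c)
  "kzjuxwbljk" → prefix "kzjuxwbl" already present; 2 new (j, k)
  "kpgwuo" → prefix "k" already present; 5 new (p, g, w, u, o)
  "brsnuuyzw" → 9 new (b, r, s, n, u, u, y, z, w)
  "kzjxjuuxqiw" → prefix "kzjxjuux" already present; 3 new (q, i, w)
  "kzjuxwbljze" → prefix "kzjuxwblj" already present; 2 new (z, e)
  "kzjxjuuxxta" → prefix "kzjxjuuxxt" already present; 1 new (a)
  "kzjuxwugop" → prefix "kzjuxw" already present; 4 new (u, g, o, p)
  "wxembtfb" → 8 new (w, x, e, m, b, t, f, b)
  "qt" → prefix "qt" already present; 0 new (none)
  "kbs" → prefix "k" already present; 2 new (b, s)
  "kzjxjuuqu" → prefix "kzjxjuu" already present; 2 new (q, u)
  "kzelqr" → prefix "kz" already present; 4 new (e, l, q, r)
  "ub" → 2 new (u, b)
  "brsnuuyzgyp" → prefix "brsnuuyz" already present; 3 new (g, y, p)
Total nodes = 3 + 11 + 4 + 5 + 1 + 1 + 5 + 2 + 5 + 9 + 3 + 2 + 1 + 4 + 8 + 0 + 2 + 2 + 4 + 2 + 3 = 77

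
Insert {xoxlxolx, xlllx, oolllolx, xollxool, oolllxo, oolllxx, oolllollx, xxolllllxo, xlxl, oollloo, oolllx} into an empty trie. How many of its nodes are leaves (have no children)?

10

A leaf is a node with no children — equivalently, the end of a word that is not a proper prefix of any other stored word.
Those words: "oolllollx", "oolllolx", "oollloo", "oolllxo", "oolllxx", "xlllx", "xlxl", "xollxool", "xoxlxolx", "xxolllllxo"
Leaf count: 10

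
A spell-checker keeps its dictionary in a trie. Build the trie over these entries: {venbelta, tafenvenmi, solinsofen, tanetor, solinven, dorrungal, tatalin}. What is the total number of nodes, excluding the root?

Trace insertions, counting only characters that open a new branch:
  "venbelta" → 8 new (v, e, n, b, e, l, t, a)
  "tafenvenmi" → 10 new (t, a, f, e, n, v, e, n, m, i)
  "solinsofen" → 10 new (s, o, l, i, n, s, o, f, e, n)
  "tanetor" → prefix "ta" already present; 5 new (n, e, t, o, r)
  "solinven" → prefix "solin" already present; 3 new (v, e, n)
  "dorrungal" → 9 new (d, o, r, r, u, n, g, a, l)
  "tatalin" → prefix "ta" already present; 5 new (t, a, l, i, n)
Total nodes = 8 + 10 + 10 + 5 + 3 + 9 + 5 = 50

50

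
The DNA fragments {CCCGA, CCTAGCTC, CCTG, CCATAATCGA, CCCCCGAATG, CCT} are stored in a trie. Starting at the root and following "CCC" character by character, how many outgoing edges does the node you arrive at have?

2

Follow the path "CCC" to its node, then look at its outgoing edges.
Characters that immediately follow "CCC" among the stored strings: {C, G}.
That node has 2 child edges.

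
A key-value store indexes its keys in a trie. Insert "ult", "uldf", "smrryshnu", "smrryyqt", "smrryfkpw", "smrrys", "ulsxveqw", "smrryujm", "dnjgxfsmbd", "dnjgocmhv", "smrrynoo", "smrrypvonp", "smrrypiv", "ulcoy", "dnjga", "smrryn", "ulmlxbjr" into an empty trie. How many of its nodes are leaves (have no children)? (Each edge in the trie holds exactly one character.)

A leaf is a node with no children — equivalently, the end of a word that is not a proper prefix of any other stored word.
Those words: "dnjga", "dnjgocmhv", "dnjgxfsmbd", "smrryfkpw", "smrrynoo", "smrrypiv", "smrrypvonp", "smrryshnu", "smrryujm", "smrryyqt", "ulcoy", "uldf", "ulmlxbjr", "ulsxveqw", "ult"
Leaf count: 15

15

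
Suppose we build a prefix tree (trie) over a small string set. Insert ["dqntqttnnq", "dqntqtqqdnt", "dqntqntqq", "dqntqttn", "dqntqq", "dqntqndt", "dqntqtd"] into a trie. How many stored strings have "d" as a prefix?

7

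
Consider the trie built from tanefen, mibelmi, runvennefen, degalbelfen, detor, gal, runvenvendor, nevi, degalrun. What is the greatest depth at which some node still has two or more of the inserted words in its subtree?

6

Look for the deepest trie node that still has at least two words in its subtree.
e.g. "runvennefen" and "runvenvendor" share the prefix "runven" of length 6; no pair shares a longer one.
Longest shared-prefix length: 6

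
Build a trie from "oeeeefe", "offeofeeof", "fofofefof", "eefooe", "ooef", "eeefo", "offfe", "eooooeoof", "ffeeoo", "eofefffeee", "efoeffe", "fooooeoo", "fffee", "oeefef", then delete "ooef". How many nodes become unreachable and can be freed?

A node on "ooef"'s path can go only if nothing else ends at it or branches off below it.
The suffix "oef" (3 nodes) is used only by "ooef"; the node for "o" still has the child "e", so pruning stops there.
Nodes removed: 3

3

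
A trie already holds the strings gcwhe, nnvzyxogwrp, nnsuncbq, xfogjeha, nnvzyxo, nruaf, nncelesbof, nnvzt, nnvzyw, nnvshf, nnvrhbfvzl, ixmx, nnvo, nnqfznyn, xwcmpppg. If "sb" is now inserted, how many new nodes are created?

"sb" shares no prefix with any stored word, so all 2 characters open new nodes.
2 − 0 = 2 new nodes.

2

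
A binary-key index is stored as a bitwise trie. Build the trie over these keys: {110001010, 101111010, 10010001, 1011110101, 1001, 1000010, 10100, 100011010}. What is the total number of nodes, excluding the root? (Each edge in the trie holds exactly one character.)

35

Count nodes per top-level branch (shared prefixes stored once):
  '1'-branch (1000010, 100011010, 1001, 10010001, 10100, 101111010, 1011110101, 110001010): 35 nodes
Sum: 35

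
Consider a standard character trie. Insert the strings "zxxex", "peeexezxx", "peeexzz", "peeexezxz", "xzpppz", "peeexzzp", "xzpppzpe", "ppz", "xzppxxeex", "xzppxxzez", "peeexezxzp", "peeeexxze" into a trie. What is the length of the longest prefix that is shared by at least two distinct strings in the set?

9

The deepest shared node is where two words last agree before diverging.
"peeexezxz" and "peeexezxzp" agree on "peeexezxz" (9 characters) before diverging; nothing deeper is shared.
Longest shared-prefix length: 9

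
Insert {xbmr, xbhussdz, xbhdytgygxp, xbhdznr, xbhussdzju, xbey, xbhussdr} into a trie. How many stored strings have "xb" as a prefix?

Filter for entries beginning with "xb":
Words under "xb": xbey, xbhdytgygxp, xbhdznr, xbhussdr, xbhussdz, xbhussdzju, xbmr
Count: 7

7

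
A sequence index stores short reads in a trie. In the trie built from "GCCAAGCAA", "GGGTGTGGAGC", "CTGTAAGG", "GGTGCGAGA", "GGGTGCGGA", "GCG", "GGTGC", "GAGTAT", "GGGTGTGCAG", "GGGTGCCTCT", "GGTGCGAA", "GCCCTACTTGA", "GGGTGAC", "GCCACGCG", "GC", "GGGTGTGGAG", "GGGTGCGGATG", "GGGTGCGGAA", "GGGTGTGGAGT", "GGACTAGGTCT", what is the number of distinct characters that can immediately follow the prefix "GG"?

Walk "GG" from the root, arriving at one node.
Characters that immediately follow "GG" among the stored strings: {A, G, T}.
That node has 3 child edges.

3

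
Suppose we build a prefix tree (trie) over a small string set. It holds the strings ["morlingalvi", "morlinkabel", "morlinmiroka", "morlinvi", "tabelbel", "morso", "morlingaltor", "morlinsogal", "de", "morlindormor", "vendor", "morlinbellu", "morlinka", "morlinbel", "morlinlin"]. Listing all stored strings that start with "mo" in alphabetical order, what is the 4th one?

Words with prefix "mo", in lexicographic order: "morlinbel", "morlinbellu", "morlindormor", "morlingaltor", "morlingalvi", "morlinka", "morlinkabel", "morlinlin", "morlinmiroka", "morlinsogal", "morlinvi", "morso"
Position 4: morlingaltor

morlingaltor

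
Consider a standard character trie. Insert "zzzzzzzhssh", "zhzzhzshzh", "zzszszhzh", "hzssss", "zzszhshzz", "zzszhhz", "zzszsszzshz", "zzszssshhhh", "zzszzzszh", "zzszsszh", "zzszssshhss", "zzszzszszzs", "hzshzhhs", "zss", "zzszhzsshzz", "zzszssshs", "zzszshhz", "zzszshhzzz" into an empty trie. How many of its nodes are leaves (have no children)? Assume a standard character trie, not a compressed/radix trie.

Leaves are exactly the stored words that no other stored word extends.
Those words: "hzshzhhs", "hzssss", "zhzzhzshzh", "zss", "zzszhhz", "zzszhshzz", "zzszhzsshzz", "zzszshhzzz", "zzszssshhhh", "zzszssshhss", "zzszssshs", "zzszsszh", "zzszsszzshz", "zzszszhzh", "zzszzszszzs", "zzszzzszh", "zzzzzzzhssh"
Leaf count: 17

17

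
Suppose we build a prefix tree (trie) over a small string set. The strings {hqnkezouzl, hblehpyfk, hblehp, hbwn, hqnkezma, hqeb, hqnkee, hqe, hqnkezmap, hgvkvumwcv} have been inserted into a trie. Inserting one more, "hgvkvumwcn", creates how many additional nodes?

1

The longest prefix of "hgvkvumwcn" already in the trie is "hgvkvumwc" (length 9).
New nodes needed: |"hgvkvumwcn"| − 9 = 10 − 9 = 1.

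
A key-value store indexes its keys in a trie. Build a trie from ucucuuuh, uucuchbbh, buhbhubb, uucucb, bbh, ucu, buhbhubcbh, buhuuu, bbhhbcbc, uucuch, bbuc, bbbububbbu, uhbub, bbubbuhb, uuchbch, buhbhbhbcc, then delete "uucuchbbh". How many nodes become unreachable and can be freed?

3

Walk "uucuchbbh" from the leaf back toward the root, removing each node that no remaining word uses.
The suffix "bbh" (3 nodes) is used only by "uucuchbbh"; "uucuch" is itself a stored word, so pruning stops there.
Nodes removed: 3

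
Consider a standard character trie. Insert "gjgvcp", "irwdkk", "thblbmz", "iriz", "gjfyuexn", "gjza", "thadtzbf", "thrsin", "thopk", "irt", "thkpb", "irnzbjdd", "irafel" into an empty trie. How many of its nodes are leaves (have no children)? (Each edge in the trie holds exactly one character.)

13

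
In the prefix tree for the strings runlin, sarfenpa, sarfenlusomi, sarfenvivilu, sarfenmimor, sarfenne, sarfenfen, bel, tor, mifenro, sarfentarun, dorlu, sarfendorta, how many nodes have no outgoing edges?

13

Leaves are exactly the stored words that no other stored word extends.
Those words: "bel", "dorlu", "mifenro", "runlin", "sarfendorta", "sarfenfen", "sarfenlusomi", "sarfenmimor", "sarfenne", "sarfenpa", "sarfentarun", "sarfenvivilu", "tor"
Leaf count: 13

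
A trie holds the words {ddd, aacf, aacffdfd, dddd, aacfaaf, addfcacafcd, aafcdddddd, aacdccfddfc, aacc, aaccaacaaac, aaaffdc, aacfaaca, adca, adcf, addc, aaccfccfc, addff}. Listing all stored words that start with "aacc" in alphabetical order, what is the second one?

aaccaacaaac

Words with prefix "aacc", in lexicographic order: "aacc", "aaccaacaaac", "aaccfccfc"
Position 2: aaccaacaaac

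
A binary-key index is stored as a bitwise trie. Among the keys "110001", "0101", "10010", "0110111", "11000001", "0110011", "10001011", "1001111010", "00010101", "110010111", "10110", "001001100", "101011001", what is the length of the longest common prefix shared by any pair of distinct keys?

5

Equivalently: take the maximum, over all pairs, of their longest common prefix length.
"11000001" and "110001" agree on "11000" (5 characters) before diverging; nothing deeper is shared.
Longest shared-prefix length: 5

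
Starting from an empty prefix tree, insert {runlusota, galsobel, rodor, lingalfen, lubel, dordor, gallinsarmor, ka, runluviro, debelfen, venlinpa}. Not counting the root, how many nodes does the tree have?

70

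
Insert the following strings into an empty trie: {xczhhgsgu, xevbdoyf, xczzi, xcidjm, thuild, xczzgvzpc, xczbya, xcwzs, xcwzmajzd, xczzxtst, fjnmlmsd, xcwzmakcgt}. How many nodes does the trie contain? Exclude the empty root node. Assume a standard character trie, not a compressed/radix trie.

Trace insertions, counting only characters that open a new branch:
  "xczhhgsgu" → 9 new (x, c, z, h, h, g, s, g, u)
  "xevbdoyf" → prefix "x" already present; 7 new (e, v, b, d, o, y, f)
  "xczzi" → prefix "xcz" already present; 2 new (z, i)
  "xcidjm" → prefix "xc" already present; 4 new (i, d, j, m)
  "thuild" → 6 new (t, h, u, i, l, d)
  "xczzgvzpc" → prefix "xczz" already present; 5 new (g, v, z, p, c)
  "xczbya" → prefix "xcz" already present; 3 new (b, y, a)
  "xcwzs" → prefix "xc" already present; 3 new (w, z, s)
  "xcwzmajzd" → prefix "xcwz" already present; 5 new (m, a, j, z, d)
  "xczzxtst" → prefix "xczz" already present; 4 new (x, t, s, t)
  "fjnmlmsd" → 8 new (f, j, n, m, l, m, s, d)
  "xcwzmakcgt" → prefix "xcwzma" already present; 4 new (k, c, g, t)
Total nodes = 9 + 7 + 2 + 4 + 6 + 5 + 3 + 3 + 5 + 4 + 8 + 4 = 60

60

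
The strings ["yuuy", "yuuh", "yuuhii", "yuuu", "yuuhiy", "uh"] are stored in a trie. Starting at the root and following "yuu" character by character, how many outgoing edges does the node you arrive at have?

3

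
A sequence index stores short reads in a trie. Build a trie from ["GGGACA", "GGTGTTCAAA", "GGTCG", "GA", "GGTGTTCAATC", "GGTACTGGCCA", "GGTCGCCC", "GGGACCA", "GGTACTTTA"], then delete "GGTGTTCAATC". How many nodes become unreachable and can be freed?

After clearing the end-marker at "GGTGTTCAATC", prune upward until reaching a node still needed by another word.
The suffix "TC" (2 nodes) is used only by "GGTGTTCAATC"; the node for "GGTGTTCAA" still has the child "A", so pruning stops there.
Nodes removed: 2

2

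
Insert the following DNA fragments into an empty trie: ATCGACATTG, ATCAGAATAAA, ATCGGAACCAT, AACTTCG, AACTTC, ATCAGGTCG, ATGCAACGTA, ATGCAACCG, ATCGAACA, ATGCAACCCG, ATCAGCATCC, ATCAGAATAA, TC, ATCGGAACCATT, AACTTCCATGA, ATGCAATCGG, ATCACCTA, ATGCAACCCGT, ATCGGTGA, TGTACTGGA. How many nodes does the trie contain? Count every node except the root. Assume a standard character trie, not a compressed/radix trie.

83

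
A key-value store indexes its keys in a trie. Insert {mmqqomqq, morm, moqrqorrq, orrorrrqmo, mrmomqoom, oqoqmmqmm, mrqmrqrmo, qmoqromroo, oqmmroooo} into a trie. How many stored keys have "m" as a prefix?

5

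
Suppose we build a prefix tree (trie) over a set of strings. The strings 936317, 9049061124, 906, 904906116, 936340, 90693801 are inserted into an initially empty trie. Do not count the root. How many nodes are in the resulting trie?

24

Trie structure (* marks end of a word):
(root)
└─ 9
   ├─ 0
   │  ├─ 4
   │  │  └─ 9
   │  │     └─ 0
   │  │        └─ 6
   │  │           └─ 1
   │  │              └─ 1
   │  │                 ├─ 2
   │  │                 │  └─ 4 *
   │  │                 └─ 6 *
   │  └─ 6 *
   │     └─ 9
   │        └─ 3
   │           └─ 8
   │              └─ 0
   │                 └─ 1 *
   └─ 3
      └─ 6
         └─ 3
            ├─ 1
            │  └─ 7 *
            └─ 4
               └─ 0 *
Counting every labelled node above: 24.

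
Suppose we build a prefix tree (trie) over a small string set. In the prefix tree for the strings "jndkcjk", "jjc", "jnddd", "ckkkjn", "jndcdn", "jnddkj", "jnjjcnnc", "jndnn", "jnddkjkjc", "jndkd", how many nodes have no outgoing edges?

A leaf is a node with no children — equivalently, the end of a word that is not a proper prefix of any other stored word.
Those words: "ckkkjn", "jjc", "jndcdn", "jnddd", "jnddkjkjc", "jndkcjk", "jndkd", "jndnn", "jnjjcnnc"
Leaf count: 9

9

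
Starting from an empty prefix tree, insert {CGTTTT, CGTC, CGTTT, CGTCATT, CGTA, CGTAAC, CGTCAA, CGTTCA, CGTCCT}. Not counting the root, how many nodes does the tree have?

Count nodes per top-level branch (shared prefixes stored once):
  'C'-branch (CGTA, CGTAAC, CGTC, CGTCAA, CGTCATT, CGTCCT, CGTTCA, CGTTT, CGTTTT): 18 nodes
Sum: 18

18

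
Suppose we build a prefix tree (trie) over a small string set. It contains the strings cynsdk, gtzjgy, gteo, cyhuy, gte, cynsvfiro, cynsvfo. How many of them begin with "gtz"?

1

Traverse to the node for "gtz", then collect every word in that subtree.
Words under "gtz": gtzjgy
Count: 1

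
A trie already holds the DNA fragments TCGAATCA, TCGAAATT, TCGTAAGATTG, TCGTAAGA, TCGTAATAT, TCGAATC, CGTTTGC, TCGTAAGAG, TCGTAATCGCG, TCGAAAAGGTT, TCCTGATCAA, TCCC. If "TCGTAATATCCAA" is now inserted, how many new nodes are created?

4

"TCGTAATAT" is already a path in the trie; the remaining "CCAA" must be added.
Each of the 4 remaining characters creates one node.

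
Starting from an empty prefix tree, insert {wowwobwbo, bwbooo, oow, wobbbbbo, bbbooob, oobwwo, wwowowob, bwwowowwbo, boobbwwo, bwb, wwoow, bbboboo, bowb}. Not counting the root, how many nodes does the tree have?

For each word, the new-node count is its length minus the longest prefix already in the trie:
  "wowwobwbo" → 9 new (w, o, w, w, o, b, w, b, o)
  "bwbooo" → 6 new (b, w, b, o, o, o)
  "oow" → 3 new (o, o, w)
  "wobbbbbo" → prefix "wo" already present; 6 new (b, b, b, b, b, o)
  "bbbooob" → prefix "b" already present; 6 new (b, b, o, o, o, b)
  "oobwwo" → prefix "oo" already present; 4 new (b, w, w, o)
  "wwowowob" → prefix "w" already present; 7 new (w, o, w, o, w, o, b)
  "bwwowowwbo" → prefix "bw" already present; 8 new (w, o, w, o, w, w, b, o)
  "boobbwwo" → prefix "b" already present; 7 new (o, o, b, b, w, w, o)
  "bwb" → prefix "bwb" already present; 0 new (none)
  "wwoow" → prefix "wwo" already present; 2 new (o, w)
  "bbboboo" → prefix "bbbo" already present; 3 new (b, o, o)
  "bowb" → prefix "bo" already present; 2 new (w, b)
Total nodes = 9 + 6 + 3 + 6 + 6 + 4 + 7 + 8 + 7 + 0 + 2 + 3 + 2 = 63

63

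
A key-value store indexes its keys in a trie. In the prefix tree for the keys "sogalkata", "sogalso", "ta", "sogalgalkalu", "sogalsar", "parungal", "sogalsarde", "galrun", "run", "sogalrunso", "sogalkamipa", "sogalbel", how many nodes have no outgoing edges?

A leaf is a node with no children — equivalently, the end of a word that is not a proper prefix of any other stored word.
Those words: "galrun", "parungal", "run", "sogalbel", "sogalgalkalu", "sogalkamipa", "sogalkata", "sogalrunso", "sogalsarde", "sogalso", "ta"
Leaf count: 11

11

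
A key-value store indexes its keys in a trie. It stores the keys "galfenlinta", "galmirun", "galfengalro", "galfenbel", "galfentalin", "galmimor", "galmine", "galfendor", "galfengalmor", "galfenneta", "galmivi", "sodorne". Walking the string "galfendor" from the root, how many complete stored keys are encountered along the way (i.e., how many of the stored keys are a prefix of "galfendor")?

Check each prefix of "galfendor" against the stored set — each match is an end-marker on the path.
Prefixes of the query that are stored words: "galfendor"
Count: 1

1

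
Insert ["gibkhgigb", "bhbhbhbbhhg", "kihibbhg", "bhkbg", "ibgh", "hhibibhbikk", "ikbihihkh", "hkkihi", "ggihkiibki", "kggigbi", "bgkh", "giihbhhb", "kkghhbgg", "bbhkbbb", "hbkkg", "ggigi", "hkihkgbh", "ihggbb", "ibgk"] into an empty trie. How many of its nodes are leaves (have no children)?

19

A leaf is a node with no children — equivalently, the end of a word that is not a proper prefix of any other stored word.
Those words: "bbhkbbb", "bgkh", "bhbhbhbbhhg", "bhkbg", "ggigi", "ggihkiibki", "gibkhgigb", "giihbhhb", "hbkkg", "hhibibhbikk", "hkihkgbh", "hkkihi", "ibgh", "ibgk", "ihggbb", "ikbihihkh", "kggigbi", "kihibbhg", "kkghhbgg"
Leaf count: 19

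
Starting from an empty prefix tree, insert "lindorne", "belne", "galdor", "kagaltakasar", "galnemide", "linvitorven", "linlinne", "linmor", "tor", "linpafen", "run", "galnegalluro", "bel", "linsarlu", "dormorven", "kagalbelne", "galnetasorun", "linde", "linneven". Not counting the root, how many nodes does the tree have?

103

Trace insertions, counting only characters that open a new branch:
  "lindorne" → 8 new (l, i, n, d, o, r, n, e)
  "belne" → 5 new (b, e, l, n, e)
  "galdor" → 6 new (g, a, l, d, o, r)
  "kagaltakasar" → 12 new (k, a, g, a, l, t, a, k, a, s, a, r)
  "galnemide" → prefix "gal" already present; 6 new (n, e, m, i, d, e)
  "linvitorven" → prefix "lin" already present; 8 new (v, i, t, o, r, v, e, n)
  "linlinne" → prefix "lin" already present; 5 new (l, i, n, n, e)
  "linmor" → prefix "lin" already present; 3 new (m, o, r)
  "tor" → 3 new (t, o, r)
  "linpafen" → prefix "lin" already present; 5 new (p, a, f, e, n)
  "run" → 3 new (r, u, n)
  "galnegalluro" → prefix "galne" already present; 7 new (g, a, l, l, u, r, o)
  "bel" → prefix "bel" already present; 0 new (none)
  "linsarlu" → prefix "lin" already present; 5 new (s, a, r, l, u)
  "dormorven" → 9 new (d, o, r, m, o, r, v, e, n)
  "kagalbelne" → prefix "kagal" already present; 5 new (b, e, l, n, e)
  "galnetasorun" → prefix "galne" already present; 7 new (t, a, s, o, r, u, n)
  "linde" → prefix "lind" already present; 1 new (e)
  "linneven" → prefix "lin" already present; 5 new (n, e, v, e, n)
Total nodes = 8 + 5 + 6 + 12 + 6 + 8 + 5 + 3 + 3 + 5 + 3 + 7 + 0 + 5 + 9 + 5 + 7 + 1 + 5 = 103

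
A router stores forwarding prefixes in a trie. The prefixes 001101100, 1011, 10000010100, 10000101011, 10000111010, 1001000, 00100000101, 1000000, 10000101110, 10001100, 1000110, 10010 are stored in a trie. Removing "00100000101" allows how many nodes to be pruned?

8

Walk "00100000101" from the leaf back toward the root, removing each node that no remaining word uses.
The suffix "00000101" (8 nodes) is used only by "00100000101"; the node for "001" still has the child "1", so pruning stops there.
Nodes removed: 8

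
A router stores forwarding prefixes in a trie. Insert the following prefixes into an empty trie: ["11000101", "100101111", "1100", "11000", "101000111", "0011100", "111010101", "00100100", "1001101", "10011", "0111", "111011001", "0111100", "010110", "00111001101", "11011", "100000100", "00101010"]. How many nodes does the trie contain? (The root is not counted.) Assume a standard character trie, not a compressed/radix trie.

For each word, the new-node count is its length minus the longest prefix already in the trie:
  "11000101" → 8 new (1, 1, 0, 0, 0, 1, 0, 1)
  "100101111" → prefix "1" already present; 8 new (0, 0, 1, 0, 1, 1, 1, 1)
  "1100" → prefix "1100" already present; 0 new (none)
  "11000" → prefix "11000" already present; 0 new (none)
  "101000111" → prefix "10" already present; 7 new (1, 0, 0, 0, 1, 1, 1)
  "0011100" → 7 new (0, 0, 1, 1, 1, 0, 0)
  "111010101" → prefix "11" already present; 7 new (1, 0, 1, 0, 1, 0, 1)
  "00100100" → prefix "001" already present; 5 new (0, 0, 1, 0, 0)
  "1001101" → prefix "1001" already present; 3 new (1, 0, 1)
  "10011" → prefix "10011" already present; 0 new (none)
  "0111" → prefix "0" already present; 3 new (1, 1, 1)
  "111011001" → prefix "11101" already present; 4 new (1, 0, 0, 1)
  "0111100" → prefix "0111" already present; 3 new (1, 0, 0)
  "010110" → prefix "01" already present; 4 new (0, 1, 1, 0)
  "00111001101" → prefix "0011100" already present; 4 new (1, 1, 0, 1)
  "11011" → prefix "110" already present; 2 new (1, 1)
  "100000100" → prefix "100" already present; 6 new (0, 0, 0, 1, 0, 0)
  "00101010" → prefix "0010" already present; 4 new (1, 0, 1, 0)
Total nodes = 8 + 8 + 0 + 0 + 7 + 7 + 7 + 5 + 3 + 0 + 3 + 4 + 3 + 4 + 4 + 2 + 6 + 4 = 75

75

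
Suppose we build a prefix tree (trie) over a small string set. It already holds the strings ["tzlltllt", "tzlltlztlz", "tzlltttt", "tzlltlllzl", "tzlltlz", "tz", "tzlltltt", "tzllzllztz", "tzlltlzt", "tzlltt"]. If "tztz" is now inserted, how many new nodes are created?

2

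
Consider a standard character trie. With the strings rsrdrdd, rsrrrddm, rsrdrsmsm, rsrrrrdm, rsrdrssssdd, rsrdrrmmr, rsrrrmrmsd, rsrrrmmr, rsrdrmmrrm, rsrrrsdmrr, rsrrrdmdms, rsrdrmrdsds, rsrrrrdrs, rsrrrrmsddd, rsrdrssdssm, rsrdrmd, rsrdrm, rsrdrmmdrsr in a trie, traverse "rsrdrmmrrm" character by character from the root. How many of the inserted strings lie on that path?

Check each prefix of "rsrdrmmrrm" against the stored set — each match is an end-marker on the path.
Prefixes of the query that are stored words: "rsrdrm", "rsrdrmmrrm"
Count: 2

2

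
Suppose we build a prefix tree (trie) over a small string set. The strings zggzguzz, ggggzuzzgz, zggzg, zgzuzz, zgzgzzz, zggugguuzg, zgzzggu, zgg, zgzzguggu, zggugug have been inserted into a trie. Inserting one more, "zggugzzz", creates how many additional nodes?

Walking "zggugzzz" from the root, the first 5 characters ("zggug") follow existing edges; "z" is the first miss.
Each of the 3 remaining characters creates one node.

3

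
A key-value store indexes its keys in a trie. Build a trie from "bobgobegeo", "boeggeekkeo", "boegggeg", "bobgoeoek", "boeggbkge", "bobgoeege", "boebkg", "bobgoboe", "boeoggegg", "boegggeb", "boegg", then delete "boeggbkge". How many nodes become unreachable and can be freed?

4

After clearing the end-marker at "boeggbkge", prune upward until reaching a node still needed by another word.
The suffix "bkge" (4 nodes) is used only by "boeggbkge"; the node for "boegg" still has the child "e", so pruning stops there.
Nodes removed: 4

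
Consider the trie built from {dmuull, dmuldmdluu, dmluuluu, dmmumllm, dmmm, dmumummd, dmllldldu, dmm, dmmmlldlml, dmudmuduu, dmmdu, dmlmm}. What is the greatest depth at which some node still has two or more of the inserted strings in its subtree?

Look for the deepest trie node that still has at least two words in its subtree.
e.g. "dmmm" and "dmmmlldlml" share the prefix "dmmm" of length 4; no pair shares a longer one.
Longest shared-prefix length: 4

4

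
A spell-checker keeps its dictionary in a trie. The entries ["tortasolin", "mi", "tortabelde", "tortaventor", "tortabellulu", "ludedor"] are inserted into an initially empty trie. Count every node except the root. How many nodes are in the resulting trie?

Count nodes per top-level branch (shared prefixes stored once):
  'l'-branch (ludedor): 7 nodes
  'm'-branch (mi): 2 nodes
  't'-branch (tortabelde, tortabellulu, tortasolin, tortaventor): 25 nodes
Sum: 34

34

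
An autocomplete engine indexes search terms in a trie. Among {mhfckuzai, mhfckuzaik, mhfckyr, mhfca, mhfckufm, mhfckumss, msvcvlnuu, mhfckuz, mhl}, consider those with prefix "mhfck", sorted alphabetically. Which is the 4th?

mhfckuzai

Filter for "mhfck…" and sort: "mhfckufm", "mhfckumss", "mhfckuz", "mhfckuzai", "mhfckuzaik", "mhfckyr"
Position 4: mhfckuzai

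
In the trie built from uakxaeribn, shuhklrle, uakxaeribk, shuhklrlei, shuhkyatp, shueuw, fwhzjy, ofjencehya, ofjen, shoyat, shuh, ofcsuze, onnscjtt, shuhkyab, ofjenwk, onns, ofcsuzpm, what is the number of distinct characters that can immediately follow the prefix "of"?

Follow the path "of" to its node, then look at its outgoing edges.
Characters that immediately follow "of" among the stored strings: {c, j}.
That node has 2 child edges.

2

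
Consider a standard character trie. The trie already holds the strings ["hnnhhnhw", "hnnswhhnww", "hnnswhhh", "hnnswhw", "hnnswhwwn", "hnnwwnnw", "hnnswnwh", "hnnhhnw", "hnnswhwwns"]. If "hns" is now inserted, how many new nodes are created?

"hn" is already a path in the trie; the remaining "s" must be added.
So 3 − 2 = 1 new nodes.

1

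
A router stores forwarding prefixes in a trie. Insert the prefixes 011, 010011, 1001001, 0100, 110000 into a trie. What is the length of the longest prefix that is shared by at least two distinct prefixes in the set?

4

Equivalently: take the maximum, over all pairs, of their longest common prefix length.
"0100" and "010011" agree on "0100" (4 characters) before diverging; nothing deeper is shared.
Longest shared-prefix length: 4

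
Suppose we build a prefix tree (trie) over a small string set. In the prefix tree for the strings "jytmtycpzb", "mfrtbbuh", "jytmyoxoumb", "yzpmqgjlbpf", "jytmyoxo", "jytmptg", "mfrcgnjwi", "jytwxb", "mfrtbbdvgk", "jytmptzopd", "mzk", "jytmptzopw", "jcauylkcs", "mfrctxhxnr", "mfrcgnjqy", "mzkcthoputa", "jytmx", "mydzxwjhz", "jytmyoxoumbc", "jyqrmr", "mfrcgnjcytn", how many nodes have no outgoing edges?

Leaves are exactly the stored words that no other stored word extends.
Those words: "jcauylkcs", "jyqrmr", "jytmptg", "jytmptzopd", "jytmptzopw", "jytmtycpzb", "jytmx", "jytmyoxoumbc", "jytwxb", "mfrcgnjcytn", "mfrcgnjqy", "mfrcgnjwi", "mfrctxhxnr", "mfrtbbdvgk", "mfrtbbuh", "mydzxwjhz", "mzkcthoputa", "yzpmqgjlbpf"
Leaf count: 18

18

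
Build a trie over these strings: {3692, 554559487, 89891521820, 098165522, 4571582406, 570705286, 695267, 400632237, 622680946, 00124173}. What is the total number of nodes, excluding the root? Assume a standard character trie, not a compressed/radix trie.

80

Insert word by word; a character creates a node only if that edge doesn't already exist:
  "3692" → 4 new (3, 6, 9, 2)
  "554559487" → 9 new (5, 5, 4, 5, 5, 9, 4, 8, 7)
  "89891521820" → 11 new (8, 9, 8, 9, 1, 5, 2, 1, 8, 2, 0)
  "098165522" → 9 new (0, 9, 8, 1, 6, 5, 5, 2, 2)
  "4571582406" → 10 new (4, 5, 7, 1, 5, 8, 2, 4, 0, 6)
  "570705286" → prefix "5" already present; 8 new (7, 0, 7, 0, 5, 2, 8, 6)
  "695267" → 6 new (6, 9, 5, 2, 6, 7)
  "400632237" → prefix "4" already present; 8 new (0, 0, 6, 3, 2, 2, 3, 7)
  "622680946" → prefix "6" already present; 8 new (2, 2, 6, 8, 0, 9, 4, 6)
  "00124173" → prefix "0" already present; 7 new (0, 1, 2, 4, 1, 7, 3)
Total nodes = 4 + 9 + 11 + 9 + 10 + 8 + 6 + 8 + 8 + 7 = 80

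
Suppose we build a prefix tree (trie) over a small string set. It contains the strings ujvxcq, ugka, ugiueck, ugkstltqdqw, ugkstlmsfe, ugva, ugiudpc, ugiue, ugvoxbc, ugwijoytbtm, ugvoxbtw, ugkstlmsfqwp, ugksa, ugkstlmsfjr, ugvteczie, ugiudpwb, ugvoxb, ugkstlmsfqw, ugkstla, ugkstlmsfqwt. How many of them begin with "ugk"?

Walk to "ugk"; the words in its subtree are exactly those with that prefix.
Words under "ugk": ugka, ugksa, ugkstla, ugkstlmsfe, ugkstlmsfjr, ugkstlmsfqw, ugkstlmsfqwp, ugkstlmsfqwt, ugkstltqdqw
Count: 9

9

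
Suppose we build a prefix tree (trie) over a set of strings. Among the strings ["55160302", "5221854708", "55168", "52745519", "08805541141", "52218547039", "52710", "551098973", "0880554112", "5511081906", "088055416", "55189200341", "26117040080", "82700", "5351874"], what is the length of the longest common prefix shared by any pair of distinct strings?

9

Equivalently: take the maximum, over all pairs, of their longest common prefix length.
"0880554112" and "08805541141" agree on "088055411" (9 characters) before diverging; nothing deeper is shared.
Longest shared-prefix length: 9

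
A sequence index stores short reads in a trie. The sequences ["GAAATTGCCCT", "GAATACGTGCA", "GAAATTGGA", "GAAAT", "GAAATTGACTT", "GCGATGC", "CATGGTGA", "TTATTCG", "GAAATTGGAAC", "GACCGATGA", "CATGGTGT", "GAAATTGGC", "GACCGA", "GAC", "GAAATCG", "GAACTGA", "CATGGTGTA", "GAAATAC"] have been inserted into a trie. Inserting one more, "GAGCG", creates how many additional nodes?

"GA" is already a path in the trie; the remaining "GCG" must be added.
Each of the 3 remaining characters creates one node.

3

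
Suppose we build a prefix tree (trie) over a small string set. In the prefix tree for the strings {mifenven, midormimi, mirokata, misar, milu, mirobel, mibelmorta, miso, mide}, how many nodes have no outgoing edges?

A leaf is a node with no children — equivalently, the end of a word that is not a proper prefix of any other stored word.
Those words: "mibelmorta", "mide", "midormimi", "mifenven", "milu", "mirobel", "mirokata", "misar", "miso"
Leaf count: 9

9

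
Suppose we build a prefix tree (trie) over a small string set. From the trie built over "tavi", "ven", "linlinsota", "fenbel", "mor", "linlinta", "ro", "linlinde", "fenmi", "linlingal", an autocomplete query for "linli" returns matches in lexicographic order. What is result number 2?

linlingal

Words with prefix "linli", in lexicographic order: "linlinde", "linlingal", "linlinsota", "linlinta"
Position 2: linlingal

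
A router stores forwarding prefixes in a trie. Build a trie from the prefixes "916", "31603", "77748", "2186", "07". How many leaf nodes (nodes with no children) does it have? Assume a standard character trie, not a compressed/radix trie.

5

A leaf is a node with no children — equivalently, the end of a word that is not a proper prefix of any other stored word.
Those words: "07", "2186", "31603", "77748", "916"
Leaf count: 5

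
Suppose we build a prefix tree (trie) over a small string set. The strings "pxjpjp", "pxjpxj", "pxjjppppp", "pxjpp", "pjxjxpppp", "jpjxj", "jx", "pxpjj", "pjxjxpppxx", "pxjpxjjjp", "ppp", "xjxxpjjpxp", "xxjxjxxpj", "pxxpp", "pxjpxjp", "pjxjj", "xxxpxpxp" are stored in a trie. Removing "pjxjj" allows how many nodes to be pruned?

1

Walk "pjxjj" from the leaf back toward the root, removing each node that no remaining word uses.
The suffix "j" (1 node) is used only by "pjxjj"; the node for "pjxj" still has the child "x", so pruning stops there.
Nodes removed: 1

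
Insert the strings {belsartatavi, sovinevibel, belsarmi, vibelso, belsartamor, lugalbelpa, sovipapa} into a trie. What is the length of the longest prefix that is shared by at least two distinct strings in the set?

8

Equivalently: take the maximum, over all pairs, of their longest common prefix length.
e.g. "belsartamor" and "belsartatavi" share the prefix "belsarta" of length 8; no pair shares a longer one.
Longest shared-prefix length: 8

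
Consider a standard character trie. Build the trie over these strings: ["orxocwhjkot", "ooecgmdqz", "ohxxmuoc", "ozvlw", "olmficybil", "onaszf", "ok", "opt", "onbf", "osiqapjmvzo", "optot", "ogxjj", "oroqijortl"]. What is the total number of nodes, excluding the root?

73

Count nodes per top-level branch (shared prefixes stored once):
  'o'-branch (ogxjj, ohxxmuoc, ok, olmficybil, onaszf, onbf, ooecgmdqz, opt, optot, oroqijortl, orxocwhjkot, osiqapjmvzo, ozvlw): 73 nodes
Sum: 73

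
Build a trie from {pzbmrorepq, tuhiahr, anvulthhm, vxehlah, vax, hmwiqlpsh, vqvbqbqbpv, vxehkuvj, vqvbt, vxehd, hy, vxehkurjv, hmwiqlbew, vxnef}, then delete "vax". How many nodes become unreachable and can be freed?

2

Walk "vax" from the leaf back toward the root, removing each node that no remaining word uses.
The suffix "ax" (2 nodes) is used only by "vax"; the node for "v" still has the child "x", so pruning stops there.
Nodes removed: 2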